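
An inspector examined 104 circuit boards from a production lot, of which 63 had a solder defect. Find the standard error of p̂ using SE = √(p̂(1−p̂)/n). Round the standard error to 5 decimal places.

The sample proportion is 63/104 = 0.60577.
p̂(1−p̂) = 0.238813.
SE = √(0.238813/104) = √0.002296279 = 0.04792.

SE = 0.04792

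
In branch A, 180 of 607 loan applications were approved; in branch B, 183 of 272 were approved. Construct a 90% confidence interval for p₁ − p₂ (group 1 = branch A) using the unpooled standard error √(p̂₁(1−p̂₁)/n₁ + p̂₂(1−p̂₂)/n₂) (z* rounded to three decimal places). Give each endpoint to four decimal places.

(-0.4321, -0.3204)

p̂₁ = 180/607 = 0.29654, p̂₂ = 183/272 = 0.67279; p̂₁ − p̂₂ = -0.37625.
SE = √(0.000343664 + 0.000809346) = √0.001153010 = 0.033956.
For 90% confidence, z* = 1.645. Margin of error = 0.05586.
CI: -0.37625 ± 0.05586 = (-0.4321, -0.3204).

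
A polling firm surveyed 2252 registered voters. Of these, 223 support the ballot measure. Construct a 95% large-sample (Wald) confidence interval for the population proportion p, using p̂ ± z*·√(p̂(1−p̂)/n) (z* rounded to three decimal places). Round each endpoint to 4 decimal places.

(0.0867, 0.1114)

Sample proportion p̂ = 223/2252 = 0.09902.
SE(p̂) = √(0.09902·0.90098/2252) = 0.006294.
For 95% confidence, z* = 1.960.
Margin of error: 1.960 × 0.006294 = 0.01234.
So the interval runs from 0.0867 to 0.1114.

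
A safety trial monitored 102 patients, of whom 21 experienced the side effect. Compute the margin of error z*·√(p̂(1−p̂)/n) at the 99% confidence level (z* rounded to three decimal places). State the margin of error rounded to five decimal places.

With x = 21 successes in n = 102, p̂ = 0.20588.
Standard error of p̂: √(0.163495/102) = √0.001602890 = 0.040036.
z* = 2.576 at the 99% level.
Margin of error = z*·SE = 2.576 × 0.040036 = 0.10313.

ME = 0.10313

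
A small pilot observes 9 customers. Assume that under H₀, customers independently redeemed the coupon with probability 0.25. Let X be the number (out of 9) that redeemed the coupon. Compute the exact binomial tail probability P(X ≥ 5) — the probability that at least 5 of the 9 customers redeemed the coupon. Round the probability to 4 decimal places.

P = 0.0489

X is binomial with n = 9 and p = 0.25.
P(X ≥ 5) = Σ_{j=5}^{9} C(9,j)·0.25^j·0.75^{9−j}.
= 0.038933 + 0.008652 + 0.001236 + 0.000103 + 0.000004 = 0.0489.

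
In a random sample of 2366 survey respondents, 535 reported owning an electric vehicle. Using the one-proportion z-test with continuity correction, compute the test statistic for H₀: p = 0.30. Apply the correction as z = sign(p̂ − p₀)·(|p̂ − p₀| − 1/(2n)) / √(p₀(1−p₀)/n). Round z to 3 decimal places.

z = -7.820

Sample proportion p̂ = 535/2366 = 0.22612. p̂ − p₀ = -0.073880.
Continuity correction 1/(2n) = 1/4732 = 0.000211.
Corrected numerator: |-0.073880| − 0.000211 = 0.073669.
SE₀ = √(0.30·0.70/2366) = 0.009421.
z = −0.073669/0.009421 = -7.820.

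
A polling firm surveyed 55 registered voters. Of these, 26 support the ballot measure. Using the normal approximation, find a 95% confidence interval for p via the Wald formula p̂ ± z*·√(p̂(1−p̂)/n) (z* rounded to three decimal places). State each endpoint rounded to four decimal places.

(0.3408, 0.6047)

With x = 26 successes in n = 55, p̂ = 0.47273.
Standard error of p̂: √(0.249256/55) = √0.004531931 = 0.067320.
The 95% critical value is z* = 1.960.
Margin = 1.960·0.067320 = 0.13195.
CI: 0.47273 ± 0.13195 = (0.3408, 0.6047).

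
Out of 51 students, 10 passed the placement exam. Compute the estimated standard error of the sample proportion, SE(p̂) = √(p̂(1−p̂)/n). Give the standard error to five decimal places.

SE = 0.05560

The sample proportion is 10/51 = 0.19608.
p̂(1−p̂) = 0.19608·0.80392 = 0.157633.
SE = √(0.157633/51) = 0.05560.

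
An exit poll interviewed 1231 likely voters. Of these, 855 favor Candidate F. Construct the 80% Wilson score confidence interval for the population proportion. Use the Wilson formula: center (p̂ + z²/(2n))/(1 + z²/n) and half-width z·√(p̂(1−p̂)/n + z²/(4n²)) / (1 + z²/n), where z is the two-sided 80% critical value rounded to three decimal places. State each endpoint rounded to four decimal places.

Here p̂ = 855/1231 = 0.69456 and z = 1.282 (z² = 1.643524).
Denominator 1 + z²/n = 1 + 1.643524/1231 = 1.001335.
Adjusted center: (0.69456 + z²/(2n))/1.001335 = 0.69430.
Radicand: p̂(1−p̂)/n + z²/(4n²) = 0.000172338 + 0.000000271 = 0.000172609.
Half-width = z·√(radicand)/denom = 1.282·0.013138/1.001335 = 0.01682.
Interval: 0.69430 ± 0.01682 → (0.6775, 0.7111).

(0.6775, 0.7111)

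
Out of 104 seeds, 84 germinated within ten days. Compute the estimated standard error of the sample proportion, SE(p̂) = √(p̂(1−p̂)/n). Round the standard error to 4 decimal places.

p̂ = 84/104 = 0.80769.
p̂(1−p̂) = 0.155327.
SE = √(0.155327/104) = √0.001493529 = 0.0386.

SE = 0.0386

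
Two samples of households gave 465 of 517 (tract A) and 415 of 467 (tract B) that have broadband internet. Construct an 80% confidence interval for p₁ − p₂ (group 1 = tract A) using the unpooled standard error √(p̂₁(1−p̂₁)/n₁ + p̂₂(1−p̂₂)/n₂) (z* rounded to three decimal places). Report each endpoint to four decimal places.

p̂₁ = 0.89942, p̂₂ = 0.88865, so the observed difference is 0.01077.
SE = √(0.000174978 + 0.000211885) = √0.000386863 = 0.019669.
For 80% confidence, z* = 1.282. Margin of error = 0.02522.
CI: 0.01077 ± 0.02522 = (-0.0144, 0.0360).

(-0.0144, 0.0360)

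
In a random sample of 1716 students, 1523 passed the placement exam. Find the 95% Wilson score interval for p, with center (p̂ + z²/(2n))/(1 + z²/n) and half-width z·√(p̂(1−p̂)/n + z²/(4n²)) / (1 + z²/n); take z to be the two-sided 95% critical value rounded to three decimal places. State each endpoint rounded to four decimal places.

Here p̂ = 1523/1716 = 0.88753 and z = 1.960 (z² = 3.841600).
Denominator 1 + z²/n = 1 + 3.841600/1716 = 1.002239.
Adjusted center: (0.88753 + z²/(2n))/1.002239 = 0.88666.
Radicand: p̂(1−p̂)/n + z²/(4n²) = 0.000058171 + 0.000000326 = 0.000058497.
Half-width = 1.960·√0.000058497/1.002239 = 0.01496.
CI: 0.88666 ± 0.01496 = (0.8717, 0.9016).

(0.8717, 0.9016)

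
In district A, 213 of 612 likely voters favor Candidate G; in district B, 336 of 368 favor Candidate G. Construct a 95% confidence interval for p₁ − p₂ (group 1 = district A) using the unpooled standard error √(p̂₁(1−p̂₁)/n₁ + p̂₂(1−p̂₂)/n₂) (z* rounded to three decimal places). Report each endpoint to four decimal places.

(-0.6125, -0.5175)

p̂₁ = 0.34804, p̂₂ = 0.91304, so the observed difference is -0.56500.
Unpooled SE = √(p̂₁(1−p̂₁)/n₁ + p̂₂(1−p̂₂)/n₂) = √(0.000370765 + 0.000215748) = 0.024218.
z* = 1.960 at the 95% level. Margin of error = 0.04747.
Interval: -0.56500 ± 0.04747 → (-0.6125, -0.5175).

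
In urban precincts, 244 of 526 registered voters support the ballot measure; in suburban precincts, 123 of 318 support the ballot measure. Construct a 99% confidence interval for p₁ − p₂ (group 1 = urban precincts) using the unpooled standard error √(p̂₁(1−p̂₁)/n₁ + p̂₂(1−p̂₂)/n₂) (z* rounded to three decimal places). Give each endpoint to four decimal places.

(-0.0128, 0.1670)

p̂₁ = 0.46388, p̂₂ = 0.38679, so the observed difference is 0.07709.
SE = √(0.000472805 + 0.000745862) = √0.001218667 = 0.034909.
The 99% critical value is z* = 2.576. Margin = 2.576·0.034909 = 0.08993.
CI: 0.07709 ± 0.08993 = (-0.0128, 0.1670).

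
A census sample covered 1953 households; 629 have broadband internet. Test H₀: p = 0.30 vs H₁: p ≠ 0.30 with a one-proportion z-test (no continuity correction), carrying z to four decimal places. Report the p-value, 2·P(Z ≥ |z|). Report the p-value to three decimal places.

p-value = 0.033

p̂ = 629/1953 = 0.32207.
SE₀ = √(0.30·0.70/1953) = 0.010370.
z = (p̂ − p₀)/SE = (629/1953 − 0.30)/0.010370 ≈ 2.1282.
p-value = 2·P(Z ≥ |z|) with z = 2.1282 → 0.033.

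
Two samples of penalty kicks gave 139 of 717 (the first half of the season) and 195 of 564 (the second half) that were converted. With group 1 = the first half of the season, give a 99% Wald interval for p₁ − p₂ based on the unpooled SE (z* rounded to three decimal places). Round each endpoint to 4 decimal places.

p̂₁ = 139/717 = 0.19386, p̂₂ = 195/564 = 0.34574; p̂₁ − p̂₂ = -0.15188.
Unpooled SE = √(p̂₁(1−p̂₁)/n₁ + p̂₂(1−p̂₂)/n₂) = √(0.000217964 + 0.000401073) = 0.024880.
The 99% critical value is z* = 2.576. Margin of error = 0.06409.
CI: -0.15188 ± 0.06409 = (-0.2160, -0.0878).

(-0.2160, -0.0878)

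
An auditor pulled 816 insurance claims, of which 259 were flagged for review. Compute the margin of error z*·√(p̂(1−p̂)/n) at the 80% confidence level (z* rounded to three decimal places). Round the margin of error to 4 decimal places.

ME = 0.0209

p̂ = 259/816 = 0.31740.
SE = √(p̂(1−p̂)/n) = √(0.216658/816) = 0.016295.
The 80% critical value is z* = 1.282.
ME = 1.282·0.016295 = 0.0209.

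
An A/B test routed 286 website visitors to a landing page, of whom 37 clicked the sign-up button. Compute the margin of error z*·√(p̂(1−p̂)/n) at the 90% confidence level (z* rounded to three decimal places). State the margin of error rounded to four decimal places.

Sample proportion p̂ = 37/286 = 0.12937.
SE = √(p̂(1−p̂)/n) = √(0.112634/286) = 0.019845.
The 90% critical value is z* = 1.645.
So ME = 0.0326.

ME = 0.0326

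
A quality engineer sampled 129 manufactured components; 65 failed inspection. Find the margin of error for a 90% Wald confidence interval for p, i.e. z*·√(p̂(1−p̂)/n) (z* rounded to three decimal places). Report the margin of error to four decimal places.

Sample proportion p̂ = 65/129 = 0.50388.
SE = √(p̂(1−p̂)/n) = √(0.249985/129) = 0.044021.
z* = 1.645 at the 90% level.
ME = 1.645·0.044021 = 0.0724.

ME = 0.0724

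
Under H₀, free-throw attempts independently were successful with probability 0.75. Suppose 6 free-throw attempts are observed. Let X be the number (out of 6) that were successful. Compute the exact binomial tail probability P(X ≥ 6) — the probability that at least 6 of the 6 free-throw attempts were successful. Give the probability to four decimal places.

P = 0.1780

X ~ Binomial(n=6, p=0.75).
P(X ≥ 6) = C(6,6)·0.75^6·0.25^0.
= 0.177979 = 0.1780.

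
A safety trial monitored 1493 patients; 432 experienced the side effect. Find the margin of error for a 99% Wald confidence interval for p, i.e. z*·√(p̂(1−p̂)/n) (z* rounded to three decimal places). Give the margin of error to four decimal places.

ME = 0.0302

With x = 432 successes in n = 1493, p̂ = 0.28935.
SE = √(p̂(1−p̂)/n) = √(0.205627/1493) = 0.011736.
z* = 2.576 at the 99% level.
So ME = 0.0302.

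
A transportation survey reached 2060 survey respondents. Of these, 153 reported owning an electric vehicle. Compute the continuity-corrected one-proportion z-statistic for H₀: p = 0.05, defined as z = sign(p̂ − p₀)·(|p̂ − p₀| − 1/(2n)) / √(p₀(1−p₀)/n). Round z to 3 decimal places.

With x = 153 successes in n = 2060, p̂ = 0.07427. p̂ − p₀ = 0.024272.
Continuity correction 1/(2n) = 1/4120 = 0.000243.
Corrected numerator: |0.024272| − 0.000243 = 0.024029.
Under H₀, SE = √(p₀(1−p₀)/n) = √(0.05·0.95/2060) = √0.000023058 = 0.004802.
z = (+)0.024029/0.004802 = 5.004.

z = 5.004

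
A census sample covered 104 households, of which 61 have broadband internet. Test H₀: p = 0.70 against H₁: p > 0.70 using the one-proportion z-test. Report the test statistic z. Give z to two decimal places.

z = -2.52

The sample proportion is 61/104 = 0.58654.
Null standard error: √(0.70·0.30/104) = √0.002019231 = 0.044936.
z = (p̂ − p₀)/SE = (0.58654 − 0.70)/0.044936 = -2.52.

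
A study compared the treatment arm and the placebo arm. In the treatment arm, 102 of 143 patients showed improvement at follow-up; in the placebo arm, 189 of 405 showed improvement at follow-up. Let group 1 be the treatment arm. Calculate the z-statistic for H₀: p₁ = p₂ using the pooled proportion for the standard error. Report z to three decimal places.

z = 5.080

p̂₁ = 102/143 = 0.71329, p̂₂ = 189/405 = 0.46667.
Pooling: p̂ = 291/548 = 0.53102.
SE = √[p̂(1−p̂)(1/n₁+1/n₂)] = √[0.53102·0.46898·(1/143+1/405)] ≈ 0.048543.
z = 0.24662/0.048543 = 5.080.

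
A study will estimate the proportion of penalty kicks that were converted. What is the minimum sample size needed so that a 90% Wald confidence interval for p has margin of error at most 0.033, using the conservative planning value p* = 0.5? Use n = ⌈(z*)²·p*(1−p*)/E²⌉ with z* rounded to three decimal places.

For 90% confidence, z* = 1.645.
p*(1−p*) = 0.50·0.50 = 0.2500.
(z*)²·p*(1−p*)/E² = 2.706025·0.2500/0.001089 = 621.218.
Rounding up, n = 622.

n = 622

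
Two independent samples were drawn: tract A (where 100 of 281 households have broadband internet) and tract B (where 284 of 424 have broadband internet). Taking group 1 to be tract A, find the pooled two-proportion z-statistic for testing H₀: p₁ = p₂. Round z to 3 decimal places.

z = -8.195

p̂₁ = 100/281 = 0.35587, p̂₂ = 284/424 = 0.66981.
Pooling: p̂ = 384/705 = 0.54468.
SE = √[p̂(1−p̂)(1/n₁+1/n₂)] = √[0.54468·0.45532·(1/281+1/424)] ≈ 0.038308.
z = (p̂₁ − p̂₂)/SE = (0.35587 − 0.66981)/0.038308 = -0.31394/0.038308 = -8.195.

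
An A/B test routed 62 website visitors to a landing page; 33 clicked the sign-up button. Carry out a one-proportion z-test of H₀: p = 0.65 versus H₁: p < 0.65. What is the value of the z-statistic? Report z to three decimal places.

z = -1.944

p̂ = 33/62 = 0.53226.
Null standard error: √(0.65·0.35/62) = √0.003669355 = 0.060575.
z = (p̂ − p₀)/SE = (0.53226 − 0.65)/0.060575 = -1.944.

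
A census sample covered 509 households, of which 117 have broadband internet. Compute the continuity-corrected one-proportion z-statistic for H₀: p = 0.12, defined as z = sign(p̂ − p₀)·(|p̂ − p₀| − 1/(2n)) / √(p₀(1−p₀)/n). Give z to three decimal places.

z = 7.559

The sample proportion is 117/509 = 0.22986. p̂ − p₀ = 0.109862.
1/(2n) = 0.000982.
Corrected numerator: |0.109862| − 0.000982 = 0.108880.
Under H₀, SE = √(p₀(1−p₀)/n) = √(0.12·0.88/509) = √0.000207466 = 0.014404.
z = (+)0.108880/0.014404 = 7.559.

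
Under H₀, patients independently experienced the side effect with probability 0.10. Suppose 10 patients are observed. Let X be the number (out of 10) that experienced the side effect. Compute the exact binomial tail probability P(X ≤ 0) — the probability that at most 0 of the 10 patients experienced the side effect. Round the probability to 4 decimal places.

X ~ Binomial(n=10, p=0.10).
P(X ≤ 0) = C(10,0)·0.10^0·0.90^10.
= 0.348678 = 0.3487.

P = 0.3487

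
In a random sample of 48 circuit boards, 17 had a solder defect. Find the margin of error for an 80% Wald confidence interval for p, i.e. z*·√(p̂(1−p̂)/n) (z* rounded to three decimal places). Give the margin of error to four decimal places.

The sample proportion is 17/48 = 0.35417.
SE = √(p̂(1−p̂)/n) = √(0.228733/48) = 0.069031.
The 80% critical value is z* = 1.282.
ME = 1.282·0.069031 = 0.0885.

ME = 0.0885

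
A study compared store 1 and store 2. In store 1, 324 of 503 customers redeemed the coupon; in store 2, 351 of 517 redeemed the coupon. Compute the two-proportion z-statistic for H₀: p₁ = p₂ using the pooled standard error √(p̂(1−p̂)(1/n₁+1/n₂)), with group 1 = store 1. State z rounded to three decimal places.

Sample proportions: p̂₁ = 324/503 = 0.64414 and p̂₂ = 351/517 = 0.67892.
Pooling: p̂ = 675/1020 = 0.66176.
SE = √[p̂(1−p̂)(1/n₁+1/n₂)] = √[0.66176·0.33824·(1/503+1/517)] ≈ 0.029630.
z = (p̂₁ − p̂₂)/SE = (0.64414 − 0.67892)/0.029630 = -0.03478/0.029630 = -1.174.

z = -1.174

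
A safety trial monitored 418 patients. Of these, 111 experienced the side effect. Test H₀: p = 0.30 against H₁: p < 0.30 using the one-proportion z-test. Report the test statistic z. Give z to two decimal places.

With x = 111 successes in n = 418, p̂ = 0.26555.
Null standard error: √(0.30·0.70/418) = √0.000502392 = 0.022414.
z = (0.26555 − 0.30)/0.022414 = -0.03445/0.022414 = -1.54.

z = -1.54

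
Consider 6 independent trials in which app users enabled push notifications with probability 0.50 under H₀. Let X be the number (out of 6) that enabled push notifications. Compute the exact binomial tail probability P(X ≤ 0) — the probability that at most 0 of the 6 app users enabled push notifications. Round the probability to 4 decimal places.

P = 0.0156

X is binomial with n = 6 and p = 0.50.
P(X ≤ 0) = C(6,0)·0.50^0·0.50^6.
= 0.015625 = 0.0156.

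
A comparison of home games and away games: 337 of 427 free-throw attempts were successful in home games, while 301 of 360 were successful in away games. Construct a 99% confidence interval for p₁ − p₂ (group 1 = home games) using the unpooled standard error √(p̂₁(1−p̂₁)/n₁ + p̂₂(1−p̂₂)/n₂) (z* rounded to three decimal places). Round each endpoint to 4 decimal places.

(-0.1184, 0.0246)

p̂₁ = 0.78923, p̂₂ = 0.83611, so the observed difference is -0.04688.
SE = √(0.000389573 + 0.000380637) = √0.000770210 = 0.027753.
The 99% critical value is z* = 2.576. Margin = 2.576·0.027753 = 0.07149.
CI: -0.04688 ± 0.07149 = (-0.1184, 0.0246).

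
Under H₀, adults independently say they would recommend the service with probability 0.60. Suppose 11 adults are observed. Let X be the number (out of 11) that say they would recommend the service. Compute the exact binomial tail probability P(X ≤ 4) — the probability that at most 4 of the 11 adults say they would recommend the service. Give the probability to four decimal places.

X is binomial with n = 11 and p = 0.60.
P(X ≤ 4) = Σ_{j=0}^{4} C(11,j)·0.60^j·0.40^{11−j}.
= 0.000042 + 0.000692 + 0.005190 + 0.023357 + 0.070071 = 0.0994.

P = 0.0994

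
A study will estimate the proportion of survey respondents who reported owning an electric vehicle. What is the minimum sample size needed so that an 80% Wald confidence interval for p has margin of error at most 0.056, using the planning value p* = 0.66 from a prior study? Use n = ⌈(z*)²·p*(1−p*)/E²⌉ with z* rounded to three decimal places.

For 80% confidence, z* = 1.282.
p*(1−p*) = 0.66·0.34 = 0.2244.
Required n before rounding: 1.643524 × 0.2244 / 0.056² = 117.604.
⌈117.604⌉ = 118.

n = 118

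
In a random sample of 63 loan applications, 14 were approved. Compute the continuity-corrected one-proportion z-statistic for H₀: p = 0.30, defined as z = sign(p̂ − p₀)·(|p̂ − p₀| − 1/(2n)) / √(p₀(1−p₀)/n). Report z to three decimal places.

Sample proportion p̂ = 14/63 = 0.22222. p̂ − p₀ = -0.077778.
Continuity correction 1/(2n) = 1/126 = 0.007937.
Corrected numerator: |-0.077778| − 0.007937 = 0.069841.
Null standard error: √(0.30·0.70/63) = √0.003333333 = 0.057735.
z = (−)0.069841/0.057735 = -1.210.

z = -1.210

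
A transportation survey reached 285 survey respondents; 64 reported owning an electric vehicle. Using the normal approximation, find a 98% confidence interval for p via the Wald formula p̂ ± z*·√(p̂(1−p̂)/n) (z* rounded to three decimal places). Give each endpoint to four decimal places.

(0.1671, 0.2821)

p̂ = 64/285 = 0.22456.
Standard error of p̂: √(0.174134/285) = √0.000610995 = 0.024718.
For 98% confidence, z* = 2.326.
Margin of error: 2.326 × 0.024718 = 0.05749.
CI: 0.22456 ± 0.05749 = (0.1671, 0.2821).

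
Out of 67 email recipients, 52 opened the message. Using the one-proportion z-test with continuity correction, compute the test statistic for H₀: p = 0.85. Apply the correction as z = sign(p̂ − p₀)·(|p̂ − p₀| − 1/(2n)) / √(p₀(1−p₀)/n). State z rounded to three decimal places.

z = -1.523

p̂ = 52/67 = 0.77612. p̂ − p₀ = -0.073881.
1/(2n) = 0.007463.
Corrected numerator: |-0.073881| − 0.007463 = 0.066418.
SE₀ = √(0.85·0.15/67) = 0.043623.
z = (−)0.066418/0.043623 = -1.523.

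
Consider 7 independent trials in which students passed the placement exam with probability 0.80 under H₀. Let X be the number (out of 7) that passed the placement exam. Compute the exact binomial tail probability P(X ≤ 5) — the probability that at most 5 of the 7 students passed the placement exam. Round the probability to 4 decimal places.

X is binomial with n = 7 and p = 0.80.
P(X ≤ 5) = Σ_{j=0}^{5} C(7,j)·0.80^j·0.20^{7−j}.
= 0.000013 + 0.000358 + 0.004301 + 0.028672 + 0.114688 + 0.275251 = 0.4233.

P = 0.4233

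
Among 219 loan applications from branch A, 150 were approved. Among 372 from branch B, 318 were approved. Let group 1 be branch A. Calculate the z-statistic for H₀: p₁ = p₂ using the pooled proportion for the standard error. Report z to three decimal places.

z = -4.914

p̂₁ = 150/219 = 0.68493, p̂₂ = 318/372 = 0.85484.
Pooled p̂ = (150+318)/(219+372) = 468/591 = 0.79188.
Pooled SE = √[0.1648071·0.00725438] ≈ 0.034577.
z = -0.16991/0.034577 = -4.914.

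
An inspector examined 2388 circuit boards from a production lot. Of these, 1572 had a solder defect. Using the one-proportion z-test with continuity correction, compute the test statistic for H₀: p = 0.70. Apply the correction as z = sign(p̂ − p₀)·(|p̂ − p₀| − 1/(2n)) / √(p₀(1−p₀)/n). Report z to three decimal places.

z = -4.425

The sample proportion is 1572/2388 = 0.65829. p̂ − p₀ = -0.041709.
Continuity correction 1/(2n) = 1/4776 = 0.000209.
Corrected numerator: |-0.041709| − 0.000209 = 0.041500.
Null standard error: √(0.70·0.30/2388) = √0.000087940 = 0.009378.
z = (−)0.041500/0.009378 = -4.425.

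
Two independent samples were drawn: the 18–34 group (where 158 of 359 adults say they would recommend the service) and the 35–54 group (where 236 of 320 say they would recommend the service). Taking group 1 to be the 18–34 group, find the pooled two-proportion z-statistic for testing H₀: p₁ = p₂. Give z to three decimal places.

z = -7.838

Sample proportions: p̂₁ = 158/359 = 0.44011 and p̂₂ = 236/320 = 0.73750.
Pooling: p̂ = 394/679 = 0.58027.
Pooled SE = √[0.2435575·0.00591052] ≈ 0.037941.
z = -0.29739/0.037941 = -7.838.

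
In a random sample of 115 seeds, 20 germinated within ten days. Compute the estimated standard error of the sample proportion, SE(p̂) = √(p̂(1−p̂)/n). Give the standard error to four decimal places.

SE = 0.0353

With x = 20 successes in n = 115, p̂ = 0.17391.
p̂(1−p̂) = 0.17391·0.82609 = 0.143665.
SE = √(0.143665/115) = 0.0353.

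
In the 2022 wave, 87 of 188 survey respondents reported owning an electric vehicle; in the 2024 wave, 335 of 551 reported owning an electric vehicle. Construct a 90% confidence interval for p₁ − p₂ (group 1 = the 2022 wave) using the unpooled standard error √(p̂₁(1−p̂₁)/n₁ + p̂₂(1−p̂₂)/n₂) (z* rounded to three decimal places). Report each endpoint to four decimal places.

(-0.2141, -0.0763)

p̂₁ = 0.46277, p̂₂ = 0.60799, so the observed difference is -0.14522.
SE = √(0.001322413 + 0.000432557) = √0.001754970 = 0.041892.
For 90% confidence, z* = 1.645. Margin of error = 0.06891.
Interval: -0.14522 ± 0.06891 → (-0.2141, -0.0763).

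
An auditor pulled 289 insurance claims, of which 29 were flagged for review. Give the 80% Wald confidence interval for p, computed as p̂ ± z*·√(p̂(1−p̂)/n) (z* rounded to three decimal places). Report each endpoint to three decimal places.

(0.078, 0.123)

With x = 29 successes in n = 289, p̂ = 0.10035.
Standard error of p̂: √(0.090277/289) = √0.000312376 = 0.017674.
z* = 1.282 at the 80% level.
Margin = 1.282·0.017674 = 0.02266.
Interval: 0.10035 ± 0.02266 → (0.078, 0.123).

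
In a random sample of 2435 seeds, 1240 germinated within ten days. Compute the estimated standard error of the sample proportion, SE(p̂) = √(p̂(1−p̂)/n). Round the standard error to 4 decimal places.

The sample proportion is 1240/2435 = 0.50924.
p̂(1−p̂) = 0.249915.
Dividing by n and taking the root: √0.000102634 = 0.0101.

SE = 0.0101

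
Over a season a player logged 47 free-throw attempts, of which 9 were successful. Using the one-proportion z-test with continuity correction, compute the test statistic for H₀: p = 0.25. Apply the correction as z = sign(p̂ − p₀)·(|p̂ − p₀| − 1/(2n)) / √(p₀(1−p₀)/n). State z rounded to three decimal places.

The sample proportion is 9/47 = 0.19149. p̂ − p₀ = -0.058511.
1/(2n) = 0.010638.
Corrected numerator: |-0.058511| − 0.010638 = 0.047873.
Under H₀, SE = √(p₀(1−p₀)/n) = √(0.25·0.75/47) = √0.003989362 = 0.063161.
z = (−)0.047873/0.063161 = -0.758.

z = -0.758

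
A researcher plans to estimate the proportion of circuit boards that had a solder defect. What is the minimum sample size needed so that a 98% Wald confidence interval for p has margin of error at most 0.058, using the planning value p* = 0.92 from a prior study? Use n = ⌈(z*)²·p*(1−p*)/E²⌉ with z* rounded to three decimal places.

n = 119

For 98% confidence, z* = 2.326.
p*(1−p*) = 0.0736.
(z*)²·p*(1−p*)/E² = 5.410276·0.0736/0.003364 = 118.370.
Rounding up, n = 119.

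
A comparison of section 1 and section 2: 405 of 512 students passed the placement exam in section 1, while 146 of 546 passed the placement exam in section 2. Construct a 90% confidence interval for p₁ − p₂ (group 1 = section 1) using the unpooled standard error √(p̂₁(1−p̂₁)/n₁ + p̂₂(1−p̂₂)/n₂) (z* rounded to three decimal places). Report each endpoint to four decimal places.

(0.4807, 0.5666)

p̂₁ = 0.79102, p̂₂ = 0.26740, so the observed difference is 0.52362.
Unpooled SE = √(p̂₁(1−p̂₁)/n₁ + p̂₂(1−p̂₂)/n₂) = √(0.000322871 + 0.000358786) = 0.026109.
z* = 1.645 at the 90% level. Margin of error = 0.04295.
CI: 0.52362 ± 0.04295 = (0.4807, 0.5666).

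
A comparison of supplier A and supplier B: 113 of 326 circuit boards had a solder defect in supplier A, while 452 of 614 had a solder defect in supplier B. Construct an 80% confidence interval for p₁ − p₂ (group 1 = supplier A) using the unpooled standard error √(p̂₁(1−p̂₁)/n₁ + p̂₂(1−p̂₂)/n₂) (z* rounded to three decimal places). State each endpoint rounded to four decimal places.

p̂₁ = 0.34663, p̂₂ = 0.73616, so the observed difference is -0.38953.
SE = √(0.000694713 + 0.000316336) = √0.001011049 = 0.031797.
z* = 1.282 at the 80% level. Margin of error = 0.04076.
Interval: -0.38953 ± 0.04076 → (-0.4303, -0.3488).

(-0.4303, -0.3488)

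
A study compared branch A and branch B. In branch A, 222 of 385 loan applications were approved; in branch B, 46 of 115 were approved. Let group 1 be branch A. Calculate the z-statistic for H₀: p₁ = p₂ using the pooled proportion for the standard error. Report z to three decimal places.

p̂₁ = 222/385 = 0.57662, p̂₂ = 46/115 = 0.40000.
Pooling: p̂ = 268/500 = 0.53600.
Pooled SE = √[0.2487040·0.01129305] ≈ 0.052996.
z = 0.17662/0.052996 = 3.333.

z = 3.333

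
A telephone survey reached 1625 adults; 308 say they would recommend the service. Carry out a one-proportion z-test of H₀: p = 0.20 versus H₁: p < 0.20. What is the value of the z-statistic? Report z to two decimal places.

z = -1.05

The sample proportion is 308/1625 = 0.18954.
Under H₀, SE = √(p₀(1−p₀)/n) = √(0.20·0.80/1625) = √0.000098462 = 0.009923.
z = (0.18954 − 0.20)/0.009923 = -0.01046/0.009923 = -1.05.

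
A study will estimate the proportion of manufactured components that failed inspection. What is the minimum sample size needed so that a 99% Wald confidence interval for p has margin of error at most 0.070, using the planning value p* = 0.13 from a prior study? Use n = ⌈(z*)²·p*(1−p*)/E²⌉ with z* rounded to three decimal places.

n = 154

The 99% critical value is z* = 2.576.
p*(1−p*) = 0.1131.
(z*)²·p*(1−p*)/E² = 6.635776·0.1131/0.004900 = 153.165.
⌈153.165⌉ = 154.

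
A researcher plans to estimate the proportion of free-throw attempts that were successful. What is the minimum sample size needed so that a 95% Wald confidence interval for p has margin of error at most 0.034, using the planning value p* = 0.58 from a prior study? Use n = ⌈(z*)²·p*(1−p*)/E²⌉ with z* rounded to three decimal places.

z* = 1.960 at the 95% level.
p*(1−p*) = 0.2436.
Required n before rounding: 3.841600 × 0.2436 / 0.034² = 809.527.
⌈809.527⌉ = 810.

n = 810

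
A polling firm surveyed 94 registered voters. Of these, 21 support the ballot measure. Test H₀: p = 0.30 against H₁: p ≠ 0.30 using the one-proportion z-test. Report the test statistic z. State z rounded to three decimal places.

p̂ = 21/94 = 0.22340.
SE₀ = √(0.30·0.70/94) = 0.047266.
z = (p̂ − p₀)/SE = (0.22340 − 0.30)/0.047266 = -1.621.

z = -1.621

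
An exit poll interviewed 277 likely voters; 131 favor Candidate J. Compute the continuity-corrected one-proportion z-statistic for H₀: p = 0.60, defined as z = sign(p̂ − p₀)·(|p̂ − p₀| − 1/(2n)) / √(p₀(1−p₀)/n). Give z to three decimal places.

p̂ = 131/277 = 0.47292. p̂ − p₀ = -0.127076.
Continuity correction 1/(2n) = 1/554 = 0.001805.
Corrected numerator: |-0.127076| − 0.001805 = 0.125271.
SE₀ = √(0.60·0.40/277) = 0.029435.
z = −0.125271/0.029435 = -4.256.

z = -4.256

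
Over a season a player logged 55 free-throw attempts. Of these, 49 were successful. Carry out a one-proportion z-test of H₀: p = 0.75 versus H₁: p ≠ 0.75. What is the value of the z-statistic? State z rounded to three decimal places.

With x = 49 successes in n = 55, p̂ = 0.89091.
Null standard error: √(0.75·0.25/55) = √0.003409091 = 0.058387.
z = (0.89091 − 0.75)/0.058387 = 0.14091/0.058387 = 2.413.

z = 2.413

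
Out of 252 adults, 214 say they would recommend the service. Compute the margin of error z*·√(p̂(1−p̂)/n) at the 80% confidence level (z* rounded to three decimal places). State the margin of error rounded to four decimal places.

The sample proportion is 214/252 = 0.84921.
Standard error of p̂: √(0.128055/252) = √0.000508154 = 0.022542.
For 80% confidence, z* = 1.282.
Margin of error = z*·SE = 1.282 × 0.022542 = 0.0289.

ME = 0.0289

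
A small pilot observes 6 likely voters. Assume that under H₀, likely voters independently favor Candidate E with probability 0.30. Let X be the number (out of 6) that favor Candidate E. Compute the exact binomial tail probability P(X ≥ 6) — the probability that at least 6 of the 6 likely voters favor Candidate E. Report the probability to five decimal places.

P = 0.00073

X ~ Binomial(n=6, p=0.30).
P(X ≥ 6) = C(6,6)·0.30^6·0.70^0.
= 0.000729 = 0.00073.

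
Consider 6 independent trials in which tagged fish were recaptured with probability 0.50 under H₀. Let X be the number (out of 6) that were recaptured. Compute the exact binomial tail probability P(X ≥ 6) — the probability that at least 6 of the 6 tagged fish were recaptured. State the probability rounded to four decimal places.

P = 0.0156

X ~ Binomial(n=6, p=0.50).
P(X ≥ 6) = C(6,6)·0.50^6·0.50^0.
= 0.015625 = 0.0156.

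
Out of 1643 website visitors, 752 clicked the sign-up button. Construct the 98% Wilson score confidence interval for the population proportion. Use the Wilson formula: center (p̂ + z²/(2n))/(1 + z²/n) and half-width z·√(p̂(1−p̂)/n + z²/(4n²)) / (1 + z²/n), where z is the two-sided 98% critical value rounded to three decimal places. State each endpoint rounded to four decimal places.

p̂ = 752/1643 = 0.45770; z = 2.326, so z² = 5.410276.
1 + z²/n = 1.003293.
Center = (0.45770 + 0.001646)/1.003293 = 0.45784.
Radicand: p̂(1−p̂)/n + z²/(4n²) = 0.000151072 + 0.000000501 = 0.000151573.
Half-width = 2.326·√0.000151573/1.003293 = 0.02854.
So the interval runs from 0.4293 to 0.4864.

(0.4293, 0.4864)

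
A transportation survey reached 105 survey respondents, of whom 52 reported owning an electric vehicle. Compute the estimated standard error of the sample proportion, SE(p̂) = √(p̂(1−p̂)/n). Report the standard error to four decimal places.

SE = 0.0488

Sample proportion p̂ = 52/105 = 0.49524.
p̂(1−p̂) = 0.49524·0.50476 = 0.249977.
SE = √(0.249977/105) = 0.0488.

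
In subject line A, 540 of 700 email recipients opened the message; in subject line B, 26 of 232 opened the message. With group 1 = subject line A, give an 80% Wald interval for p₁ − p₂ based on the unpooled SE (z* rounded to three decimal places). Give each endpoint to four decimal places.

(0.6259, 0.6928)

p̂₁ = 0.77143, p̂₂ = 0.11207, so the observed difference is 0.65936.
Unpooled SE = √(p̂₁(1−p̂₁)/n₁ + p̂₂(1−p̂₂)/n₂) = √(0.000251895 + 0.000428920) = 0.026092.
For 80% confidence, z* = 1.282. Margin = 1.282·0.026092 = 0.03345.
CI: 0.65936 ± 0.03345 = (0.6259, 0.6928).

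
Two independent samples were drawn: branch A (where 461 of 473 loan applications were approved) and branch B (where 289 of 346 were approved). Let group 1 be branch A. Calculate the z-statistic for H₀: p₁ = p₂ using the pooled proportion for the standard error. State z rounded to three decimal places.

p̂₁ = 461/473 = 0.97463, p̂₂ = 289/346 = 0.83526.
Pooling: p̂ = 750/819 = 0.91575.
SE = √[p̂(1−p̂)(1/n₁+1/n₂)] = √[0.91575·0.08425·(1/473+1/346)] ≈ 0.019649.
z = 0.13937/0.019649 = 7.093.

z = 7.093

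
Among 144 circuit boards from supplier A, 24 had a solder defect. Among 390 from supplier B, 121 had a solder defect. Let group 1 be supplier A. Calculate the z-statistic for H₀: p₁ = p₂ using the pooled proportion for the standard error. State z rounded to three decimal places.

z = -3.311

Sample proportions: p̂₁ = 24/144 = 0.16667 and p̂₂ = 121/390 = 0.31026.
Pooling: p̂ = 145/534 = 0.27154.
SE = √[p̂(1−p̂)(1/n₁+1/n₂)] = √[0.27154·0.72846·(1/144+1/390)] ≈ 0.043369.
z = -0.14359/0.043369 = -3.311.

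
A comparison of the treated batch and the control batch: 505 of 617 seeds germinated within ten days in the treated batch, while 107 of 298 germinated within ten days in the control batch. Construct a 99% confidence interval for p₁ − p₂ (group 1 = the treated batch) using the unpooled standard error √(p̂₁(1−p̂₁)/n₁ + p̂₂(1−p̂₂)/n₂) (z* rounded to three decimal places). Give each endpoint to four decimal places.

(0.3774, 0.5414)

p̂₁ = 0.81848, p̂₂ = 0.35906, so the observed difference is 0.45942.
SE = √(0.000240799 + 0.000772269) = √0.001013068 = 0.031829.
For 99% confidence, z* = 2.576. Margin of error = 0.08199.
Interval: 0.45942 ± 0.08199 → (0.3774, 0.5414).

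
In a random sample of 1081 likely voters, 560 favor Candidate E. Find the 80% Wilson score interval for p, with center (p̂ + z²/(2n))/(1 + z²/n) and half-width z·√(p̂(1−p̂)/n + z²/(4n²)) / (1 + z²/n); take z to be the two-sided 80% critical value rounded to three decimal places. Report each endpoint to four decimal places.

(0.4985, 0.5375)

p̂ = 560/1081 = 0.51804; z = 1.282, so z² = 1.643524.
1 + z²/n = 1.001520.
Adjusted center: (0.51804 + z²/(2n))/1.001520 = 0.51801.
Radicand: p̂(1−p̂)/n + z²/(4n²) = 0.000230966 + 0.000000352 = 0.000231318.
Half-width = 1.282·√0.000231318/1.001520 = 0.01947.
CI: 0.51801 ± 0.01947 = (0.4985, 0.5375).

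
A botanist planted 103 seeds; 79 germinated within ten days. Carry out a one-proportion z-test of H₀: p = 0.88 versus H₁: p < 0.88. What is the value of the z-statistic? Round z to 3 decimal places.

With x = 79 successes in n = 103, p̂ = 0.76699.
SE₀ = √(0.88·0.12/103) = 0.032019.
Test statistic: z = -0.11301/0.032019 = -3.529.

z = -3.529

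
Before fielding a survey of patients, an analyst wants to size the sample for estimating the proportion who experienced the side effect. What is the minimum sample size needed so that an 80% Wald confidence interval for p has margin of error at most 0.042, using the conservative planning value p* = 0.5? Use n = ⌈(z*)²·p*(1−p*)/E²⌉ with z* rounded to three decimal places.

The 80% critical value is z* = 1.282.
p*(1−p*) = 0.2500.
(z*)²·p*(1−p*)/E² = 1.643524·0.2500/0.001764 = 232.926.
⌈232.926⌉ = 233.

n = 233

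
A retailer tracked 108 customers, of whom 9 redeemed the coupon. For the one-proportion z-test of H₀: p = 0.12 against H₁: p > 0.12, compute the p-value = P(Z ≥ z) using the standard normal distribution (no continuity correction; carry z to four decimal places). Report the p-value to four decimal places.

p-value = 0.8795

Sample proportion p̂ = 9/108 = 0.08333.
SE₀ = √(0.12·0.88/108) = 0.031269.
z = (p̂ − p₀)/SE = (9/108 − 0.12)/0.031269 ≈ -1.1726.
p-value = P(Z ≥ z) with z = -1.1726 → 0.8795.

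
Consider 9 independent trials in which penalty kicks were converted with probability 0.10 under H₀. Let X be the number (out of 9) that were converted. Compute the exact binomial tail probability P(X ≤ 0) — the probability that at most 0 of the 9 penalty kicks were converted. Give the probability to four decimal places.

P = 0.3874

X ~ Binomial(n=9, p=0.10).
P(X ≤ 0) = C(9,0)·0.10^0·0.90^9.
= 0.387420 = 0.3874.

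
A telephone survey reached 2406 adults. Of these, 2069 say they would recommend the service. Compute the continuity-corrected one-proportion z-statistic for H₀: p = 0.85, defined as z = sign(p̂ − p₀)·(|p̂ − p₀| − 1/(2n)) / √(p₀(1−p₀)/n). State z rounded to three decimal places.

Sample proportion p̂ = 2069/2406 = 0.85993. p̂ − p₀ = 0.009933.
1/(2n) = 0.000208.
Corrected numerator: |0.009933| − 0.000208 = 0.009725.
SE₀ = √(0.85·0.15/2406) = 0.007280.
z = (+)0.009725/0.007280 = 1.336.

z = 1.336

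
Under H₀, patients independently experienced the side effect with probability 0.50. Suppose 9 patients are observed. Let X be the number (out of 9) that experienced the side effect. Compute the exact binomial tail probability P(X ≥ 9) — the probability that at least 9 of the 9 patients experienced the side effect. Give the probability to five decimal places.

P = 0.00195

X ~ Binomial(n=9, p=0.50).
P(X ≥ 9) = C(9,9)·0.50^9·0.50^0.
= 0.001953 = 0.00195.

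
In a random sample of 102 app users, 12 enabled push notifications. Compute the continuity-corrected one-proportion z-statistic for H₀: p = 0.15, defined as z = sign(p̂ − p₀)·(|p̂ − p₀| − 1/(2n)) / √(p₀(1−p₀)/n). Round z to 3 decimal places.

Sample proportion p̂ = 12/102 = 0.11765. p̂ − p₀ = -0.032353.
1/(2n) = 0.004902.
Corrected numerator: |-0.032353| − 0.004902 = 0.027451.
Under H₀, SE = √(p₀(1−p₀)/n) = √(0.15·0.85/102) = √0.001250000 = 0.035355.
z = −0.027451/0.035355 = -0.776.

z = -0.776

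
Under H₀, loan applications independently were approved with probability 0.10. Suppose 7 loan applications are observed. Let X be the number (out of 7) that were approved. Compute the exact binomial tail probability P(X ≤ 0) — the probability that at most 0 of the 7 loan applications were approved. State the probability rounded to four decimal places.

X is binomial with n = 7 and p = 0.10.
P(X ≤ 0) = C(7,0)·0.10^0·0.90^7.
= 0.478297 = 0.4783.

P = 0.4783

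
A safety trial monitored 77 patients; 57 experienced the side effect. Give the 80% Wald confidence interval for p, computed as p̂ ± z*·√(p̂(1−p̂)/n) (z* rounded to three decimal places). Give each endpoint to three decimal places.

With x = 57 successes in n = 77, p̂ = 0.74026.
Standard error of p̂: √(0.192275/77) = √0.002497081 = 0.049971.
The 80% critical value is z* = 1.282.
Margin = 1.282·0.049971 = 0.06406.
So the interval runs from 0.676 to 0.804.

(0.676, 0.804)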